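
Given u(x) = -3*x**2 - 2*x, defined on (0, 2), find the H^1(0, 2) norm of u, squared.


||u||_{H^1}^2 = 4024/15

The H^1 norm (squared) on an interval (0, L) is
  ||u||_{H^1}^2 = ∫_0^L u(x)^2 dx + ∫_0^L u'(x)^2 dx.
Compute u'(x) = -6*x - 2.
Then u(x)^2 = 9*x**4 + 12*x**3 + 4*x**2 and u'(x)^2 = 36*x**2 + 24*x + 4.
Integrate each monomial from 0 to 2 using ∫_0^2 c·x^n dx = c·2^(n+1)/(n+1):
  ∫_0^2 u(x)^2 dx = ∫_0^2 (9*x^4 + 12*x^3 + 4*x^2) dx. Term by term:
    ∫_0^2 9*x^4 dx = 288/5;  ∫_0^2 12*x^3 dx = 48;  ∫_0^2 4*x^2 dx = 32/3.
  Sum: 288/5 + 48 + 32/3 = 1744/15.
  ∫_0^2 u'(x)^2 dx = ∫_0^2 (36*x^2 + 24*x + 4) dx. Term by term:
    ∫_0^2 36*x^2 dx = 96;  ∫_0^2 24*x dx = 48;  ∫_0^2 4 dx = 8.
  Sum: 96 + 48 + 8 = 152.
Adding: ||u||_{H^1}^2 = 1744/15 + 152 = 4024/15.


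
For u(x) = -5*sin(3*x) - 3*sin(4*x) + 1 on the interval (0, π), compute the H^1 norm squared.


||u||_{H^1(0,π)}^2 = -20/3 + 405*π/2

u'(x) = -15*cos(3*x) - 12*cos(4*x).
Expand u² and (u')² and integrate term by term on (0, π), using: for integers n ≥ 1, ∫_0^π sin²(nx) dx = ∫_0^π cos²(nx) dx = π/2; for n ≠ n', ∫_0^π sin(nx)sin(n'x) dx = ∫_0^π cos(nx)cos(n'x) dx = 0; and by product-to-sum, ∫_0^π sin(nx)cos(n'x) dx = ½∫_0^π [sin((n+n')x) + sin((n−n')x)] dx, which is 0 when n+n' is even and 2n/(n²−n'²) when n+n' is odd (it need not vanish on (0, π)). For the constant mode: ∫_0^π 1 dx = π, ∫_0^π cos(nx) dx = 0, ∫_0^π sin(nx) dx = (1−(−1)^n)/n.
  u² squared terms: (1)²·∫1 dx = 1·π = π;  (-5)²·∫sin(3x)² dx = 25·π/2 = 25*π/2;  (-3)²·∫sin(4x)² dx = 9·π/2 = 9*π/2.
  u² cross terms: 2·(1)·(-5)·∫1·sin(3x) dx = -10·(2/3) = -20/3;  2·(1)·(-3)·∫1·sin(4x) dx = -6·(0) = 0;  2·(-5)·(-3)·∫sin(3x)·sin(4x) dx = 30·(0) = 0.
  So ∫_0^π u² dx = π + 25*π/2 + 9*π/2 − 20/3 + 0 + 0 = -20/3 + 18*π.
  (u')² squared terms: (-15)²·∫cos(3x)² dx = 225·π/2 = 225*π/2;  (-12)²·∫cos(4x)² dx = 144·π/2 = 72*π.
  (u')² cross terms: 2·(-15)·(-12)·∫cos(3x)·cos(4x) dx = 360·(0) = 0.
  So ∫_0^π (u')² dx = 225*π/2 + 72*π + 0 = 369*π/2.
||u||_{H^1}^2 = (-20/3 + 18*π) + (369*π/2) = -20/3 + 405*π/2.


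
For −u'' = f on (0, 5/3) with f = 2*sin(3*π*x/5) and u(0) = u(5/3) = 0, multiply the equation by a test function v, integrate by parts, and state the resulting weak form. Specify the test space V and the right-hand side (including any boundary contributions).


V = H^1_0(0, 5/3) (so v(0) = v(5/3) = 0); weak form: ∫_0^5/3 u'v' dx = ∫_0^5/3 (2*sin(3*π*x/5)) v dx for all v ∈ V.

Multiply both sides by a test function v and integrate from 0 to 5/3:
  ∫_0^5/3 −u''(x) v(x) dx = ∫_0^5/3 f(x) v(x) dx.
Integrate the LHS by parts once:
  ∫_0^5/3 −u'' v dx = −[u'(x) v(x)]_0^5/3 + ∫_0^5/3 u'(x) v'(x) dx.
Thus ∫_0^5/3 u'(x) v'(x) dx = ∫_0^5/3 f(x) v(x) dx + [u'(x) v(x)]_0^5/3.
Choose V so that boundary terms are either known or forced to vanish.
u is Dirichlet: u(0) = u(5/3) = 0. Let V = H^1_0(0, 5/3); then v(0) = v(5/3) = 0, and [u' v]_0^5/3 = 0.
Weak formulation: find u (satisfying any essential BC) such that ∫_0^5/3 u'(x) v'(x) dx = ∫_0^5/3 f v dx for all v ∈ V.
Substituting f(x) = 2*sin(3*π*x/5), the right-hand side is ∫_0^5/3 (2*sin(3*π*x/5)) v dx.


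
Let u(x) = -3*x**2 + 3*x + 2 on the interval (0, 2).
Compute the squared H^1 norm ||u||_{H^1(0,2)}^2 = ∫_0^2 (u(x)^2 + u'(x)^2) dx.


||u||_{H^1}^2 = 258/5

The H^1 norm (squared) on an interval (0, L) is
  ||u||_{H^1}^2 = ∫_0^L u(x)^2 dx + ∫_0^L u'(x)^2 dx.
Compute u'(x) = 3 - 6*x.
Then u(x)^2 = 9*x**4 - 18*x**3 - 3*x**2 + 12*x + 4 and u'(x)^2 = 36*x**2 - 36*x + 9.
Integrate each monomial from 0 to 2 using ∫_0^2 c·x^n dx = c·2^(n+1)/(n+1):
  ∫_0^2 u(x)^2 dx = ∫_0^2 (9*x^4 - 18*x^3 - 3*x^2 + 12*x + 4) dx. Term by term:
    ∫_0^2 9*x^4 dx = 288/5;  ∫_0^2 -18*x^3 dx = -72;  ∫_0^2 -3*x^2 dx = -8;
    ∫_0^2 12*x dx = 24;  ∫_0^2 4 dx = 8.
  Sum: 288/5 − 72 − 8 + 24 + 8 = 48/5.
  ∫_0^2 u'(x)^2 dx = ∫_0^2 (36*x^2 - 36*x + 9) dx. Term by term:
    ∫_0^2 36*x^2 dx = 96;  ∫_0^2 -36*x dx = -72;  ∫_0^2 9 dx = 18.
  Sum: 96 − 72 + 18 = 42.
Adding: ||u||_{H^1}^2 = 48/5 + 42 = 258/5.


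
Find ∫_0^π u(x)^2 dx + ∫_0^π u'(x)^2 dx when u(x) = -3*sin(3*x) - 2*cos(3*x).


||u||_{H^1(0,π)}^2 = 65*π

u'(x) = 6*sin(3*x) - 9*cos(3*x).
Expand u² and (u')² and integrate term by term on (0, π), using: for integers n ≥ 1, ∫_0^π sin²(nx) dx = ∫_0^π cos²(nx) dx = π/2; for n ≠ n', ∫_0^π sin(nx)sin(n'x) dx = ∫_0^π cos(nx)cos(n'x) dx = 0; and by product-to-sum, ∫_0^π sin(nx)cos(n'x) dx = ½∫_0^π [sin((n+n')x) + sin((n−n')x)] dx, which is 0 when n+n' is even and 2n/(n²−n'²) when n+n' is odd (it need not vanish on (0, π)).
  u² squared terms: (-3)²·∫sin(3x)² dx = 9·π/2 = 9*π/2;  (-2)²·∫cos(3x)² dx = 4·π/2 = 2*π.
  u² cross terms: 2·(-3)·(-2)·∫sin(3x)·cos(3x) dx = 12·(0) = 0.
  So ∫_0^π u² dx = 9*π/2 + 2*π + 0 = 13*π/2.
  (u')² squared terms: (-9)²·∫cos(3x)² dx = 81·π/2 = 81*π/2;  (6)²·∫sin(3x)² dx = 36·π/2 = 18*π.
  (u')² cross terms: 2·(-9)·(6)·∫cos(3x)·sin(3x) dx = -108·(0) = 0.
  So ∫_0^π (u')² dx = 81*π/2 + 18*π + 0 = 117*π/2.
||u||_{H^1}^2 = (13*π/2) + (117*π/2) = 65*π.


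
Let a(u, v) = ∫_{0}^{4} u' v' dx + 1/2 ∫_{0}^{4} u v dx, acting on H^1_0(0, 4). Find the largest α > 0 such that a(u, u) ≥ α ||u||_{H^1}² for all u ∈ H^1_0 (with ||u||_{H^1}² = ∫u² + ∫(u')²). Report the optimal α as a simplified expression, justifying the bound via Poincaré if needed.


α = (8 + π^2)/(π^2 + 16)

Coercivity of a(·,·) on H^1_0(0, 4) means a(u, u) ≥ α ||u||_{H^1}² for every u ∈ H^1_0.
The interval has length L = 4, and Poincaré/coercivity depend only on L. Here a(u, u) = ∫(u')² + (1/2)·∫u².
Here 0 < c = 1/2 < 1. The condition a(u,u) ≥ α||u||_{H^1}² reads (1−α)∫(u')² ≥ (α−c)∫u². Any admissible α is ≤ 1 (rapidly oscillating u have ∫u²/∫(u')² → 0), and α = 1 would force 0 ≥ (1−c)∫u², impossible since c < 1; so 1−α > 0. By the sharp Poincaré inequality on H^1_0 of an interval of length L, ∫(u')² ≥ (π/L)²∫u² with equality for the first sine mode sin(π(x−x₀)/L) (x₀ the left endpoint), so the inequality holds for all u iff (1−α)(π/L)² ≥ α − c, i.e. α ≤ ((π/L)² + c)/((π/L)² + 1) = (1 + c(L/π)²)/(1 + (L/π)²). With (π/L)² = π^2/16 and c = 1/2, the largest admissible constant is α = ((π/L)² + c)/((π/L)² + 1).
Simplifying, α = (8 + π^2)/(π^2 + 16).


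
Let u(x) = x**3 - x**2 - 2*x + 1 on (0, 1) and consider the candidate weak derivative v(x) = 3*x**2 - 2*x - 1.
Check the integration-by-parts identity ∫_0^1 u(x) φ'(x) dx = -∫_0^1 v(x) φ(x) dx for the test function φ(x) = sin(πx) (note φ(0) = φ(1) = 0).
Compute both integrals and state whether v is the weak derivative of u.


LHS = 12/π^3 + 3/π, RHS = (π^2 + 12)/π^3. No, v is not the weak derivative of u.

u(x) = x**3 - x**2 - 2*x + 1, classical derivative u'(x) = 3*x**2 - 2*x - 2.
φ(x) = sin(πx), so φ'(x) = π*cos(π*x).
Note φ(0) = φ(1) = 0, so the boundary term u·φ vanishes.
LHS = ∫_0^1 u(x) φ'(x) dx = ∫_0^1 (π*x^3*cos(π*x) - π*x^2*cos(π*x) - 2*π*x*cos(π*x) + π*cos(π*x)) dx. Term by term:
  ∫_0^1 π*cos(π*x) dx = 0;  ∫_0^1 π*x^3*cos(π*x) dx = -3/π + 12/π^3;  ∫_0^1 -π*x^2*cos(π*x) dx = 2/π;
  ∫_0^1 -2*π*x*cos(π*x) dx = 4/π.
Sum: 0 + -3/π + 12/π^3 + 2/π + 4/π = 12/π^3 + 3/π.
So LHS = 12/π^3 + 3/π.
∫_0^1 v(x) φ(x) dx = ∫_0^1 (3*x^2*sin(π*x) - 2*x*sin(π*x) - sin(π*x)) dx. Term by term:
  ∫_0^1 -sin(π*x) dx = -2/π;  ∫_0^1 -2*x*sin(π*x) dx = -2/π;  ∫_0^1 3*x^2*sin(π*x) dx = -12/π^3 + 3/π.
Sum: -2/π − 2/π + -12/π^3 + 3/π = (-12 - π^2)/π^3.
So RHS = -∫_0^1 v(x) φ(x) dx = (π^2 + 12)/π^3.
LHS − RHS = 2/π ≠ 0, so the identity fails.
(For a valid weak derivative the identity must hold for EVERY test function, in particular this one. The failure shows v is NOT the weak derivative of u.)
Correct weak derivative would be u'(x) = 3*x**2 - 2*x - 2.


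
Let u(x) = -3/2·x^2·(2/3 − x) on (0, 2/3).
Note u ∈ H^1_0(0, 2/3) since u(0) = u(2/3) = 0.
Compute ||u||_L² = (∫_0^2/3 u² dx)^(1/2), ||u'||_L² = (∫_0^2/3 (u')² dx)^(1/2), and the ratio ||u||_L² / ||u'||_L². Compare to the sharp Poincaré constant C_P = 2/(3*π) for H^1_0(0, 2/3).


||u||_L² / ||u'||_L² = sqrt(14)/21 < C_P = 2/(3*π).

u(x) = -3/2·x^2·(2/3 − x), so u'(x) = x*(9*x - 4)/2.
u(x) = -3/2·x^2·(2/3 − x) vanishes at x = 0 and x = 2/3, so u ∈ H^1_0(0, 2/3). Differentiate via the product rule and integrate the resulting polynomials term by term.
  ∫_0^2/3 u² dx = ∫_0^2/3 (9*x^6/4 - 3*x^5 + x^4) dx. Term by term:
    ∫_0^2/3 9*x^6/4 dx = 32/1701;  ∫_0^2/3 -3*x^5 dx = -32/729;  ∫_0^2/3 x^4 dx = 32/1215.
  Sum: 32/1701 − 32/729 + 32/1215 = 32/25515.
  ∫_0^2/3 (u')² dx = ∫_0^2/3 (81*x^4/4 - 18*x^3 + 4*x^2) dx. Term by term:
    ∫_0^2/3 81*x^4/4 dx = 8/15;  ∫_0^2/3 -18*x^3 dx = -8/9;  ∫_0^2/3 4*x^2 dx = 32/81.
  Sum: 8/15 − 8/9 + 32/81 = 16/405.
∫_0^2/3 u² dx = 32/25515, so ||u||_L² = 4*sqrt(70)/945.
∫_0^2/3 (u')² dx = 16/405, so ||u'||_L² = 4*sqrt(5)/45.
Ratio ||u||_L² / ||u'||_L² = sqrt(14)/21.
Sharp Poincaré constant on H^1_0(0, 2/3) is C_P = L/π = 2/(3*π), achieved by sin(3*π/2·x).
A polynomial bump cannot attain the sharp Poincaré constant (only the first sine eigenfunction does), so the ratio is strictly less than C_P, consistent with ||u||_L² ≤ C_P ||u'||_L².


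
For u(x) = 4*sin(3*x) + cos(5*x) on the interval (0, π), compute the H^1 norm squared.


||u||_{H^1(0,π)}^2 = 93*π

u'(x) = -5*sin(5*x) + 12*cos(3*x).
Expand u² and (u')² and integrate term by term on (0, π), using: for integers n ≥ 1, ∫_0^π sin²(nx) dx = ∫_0^π cos²(nx) dx = π/2; for n ≠ n', ∫_0^π sin(nx)sin(n'x) dx = ∫_0^π cos(nx)cos(n'x) dx = 0; and by product-to-sum, ∫_0^π sin(nx)cos(n'x) dx = ½∫_0^π [sin((n+n')x) + sin((n−n')x)] dx, which is 0 when n+n' is even and 2n/(n²−n'²) when n+n' is odd (it need not vanish on (0, π)).
  u² squared terms: (4)²·∫sin(3x)² dx = 16·π/2 = 8*π;  (1)²·∫cos(5x)² dx = 1·π/2 = π/2.
  u² cross terms: 2·(4)·(1)·∫sin(3x)·cos(5x) dx = 8·(0) = 0.
  So ∫_0^π u² dx = 8*π + π/2 + 0 = 17*π/2.
  (u')² squared terms: (-5)²·∫sin(5x)² dx = 25·π/2 = 25*π/2;  (12)²·∫cos(3x)² dx = 144·π/2 = 72*π.
  (u')² cross terms: 2·(-5)·(12)·∫sin(5x)·cos(3x) dx = -120·(0) = 0.
  So ∫_0^π (u')² dx = 25*π/2 + 72*π + 0 = 169*π/2.
||u||_{H^1}^2 = (17*π/2) + (169*π/2) = 93*π.


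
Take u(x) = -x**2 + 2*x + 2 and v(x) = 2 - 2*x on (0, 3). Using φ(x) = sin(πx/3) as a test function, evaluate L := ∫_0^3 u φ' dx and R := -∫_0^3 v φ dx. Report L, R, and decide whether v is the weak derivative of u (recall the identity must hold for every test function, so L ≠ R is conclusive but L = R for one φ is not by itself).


LHS = 6/π, RHS = 6/π. Yes, v = u' weakly.

u(x) = -x**2 + 2*x + 2, classical derivative u'(x) = 2 - 2*x.
φ(x) = sin(πx/3), so φ'(x) = π*cos(π*x/3)/3.
Note φ(0) = φ(3) = 0, so the boundary term u·φ vanishes.
LHS = ∫_0^3 u(x) φ'(x) dx = ∫_0^3 (-π*x^2*cos(π*x/3)/3 + 2*π*x*cos(π*x/3)/3 + 2*π*cos(π*x/3)/3) dx. Term by term:
  ∫_0^3 2*π*cos(π*x/3)/3 dx = 0;  ∫_0^3 -π*x^2*cos(π*x/3)/3 dx = 18/π;  ∫_0^3 2*π*x*cos(π*x/3)/3 dx = -12/π.
Sum: 0 + 18/π − 12/π = 6/π.
So LHS = 6/π.
∫_0^3 v(x) φ(x) dx = ∫_0^3 (-2*x*sin(π*x/3) + 2*sin(π*x/3)) dx. Term by term:
  ∫_0^3 2*sin(π*x/3) dx = 12/π;  ∫_0^3 -2*x*sin(π*x/3) dx = -18/π.
Sum: 12/π − 18/π = -6/π.
So RHS = -∫_0^3 v(x) φ(x) dx = 6/π.
LHS = RHS, so the identity holds for this test φ.
Moreover u is smooth here and v(x) = u'(x) = 2 - 2*x pointwise, so the identity holds for every test function. Hence v is the weak derivative of u.


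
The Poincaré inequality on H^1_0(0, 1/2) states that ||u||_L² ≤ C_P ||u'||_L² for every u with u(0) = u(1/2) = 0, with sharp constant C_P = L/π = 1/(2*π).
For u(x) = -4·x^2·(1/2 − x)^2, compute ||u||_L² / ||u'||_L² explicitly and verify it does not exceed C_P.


||u||_L² / ||u'||_L² = sqrt(3)/12 < C_P = 1/(2*π).

u(x) = -4·x^2·(1/2 − x)^2, so u'(x) = 2*x*(-8*x^2 + 6*x - 1).
u(x) = -4·x^2·(1/2 − x)^2 vanishes at x = 0 and x = 1/2, so u ∈ H^1_0(0, 1/2). Differentiate via the product rule and integrate the resulting polynomials term by term.
  ∫_0^1/2 u² dx = ∫_0^1/2 (16*x^8 - 32*x^7 + 24*x^6 - 8*x^5 + x^4) dx. Term by term:
    ∫_0^1/2 16*x^8 dx = 1/288;  ∫_0^1/2 -32*x^7 dx = -1/64;  ∫_0^1/2 24*x^6 dx = 3/112;
    ∫_0^1/2 -8*x^5 dx = -1/48;  ∫_0^1/2 x^4 dx = 1/160.
  Sum: 1/288 − 1/64 + 3/112 − 1/48 + 1/160 = 1/20160.
  ∫_0^1/2 (u')² dx = ∫_0^1/2 (256*x^6 - 384*x^5 + 208*x^4 - 48*x^3 + 4*x^2) dx. Term by term:
    ∫_0^1/2 256*x^6 dx = 2/7;  ∫_0^1/2 -384*x^5 dx = -1;  ∫_0^1/2 208*x^4 dx = 13/10;
    ∫_0^1/2 -48*x^3 dx = -3/4;  ∫_0^1/2 4*x^2 dx = 1/6.
  Sum: 2/7 − 1 + 13/10 − 3/4 + 1/6 = 1/420.
∫_0^1/2 u² dx = 1/20160, so ||u||_L² = sqrt(35)/840.
∫_0^1/2 (u')² dx = 1/420, so ||u'||_L² = sqrt(105)/210.
Ratio ||u||_L² / ||u'||_L² = sqrt(3)/12.
Sharp Poincaré constant on H^1_0(0, 1/2) is C_P = L/π = 1/(2*π), achieved by sin(2*π·x).
A polynomial bump cannot attain the sharp Poincaré constant (only the first sine eigenfunction does), so the ratio is strictly less than C_P, consistent with ||u||_L² ≤ C_P ||u'||_L².


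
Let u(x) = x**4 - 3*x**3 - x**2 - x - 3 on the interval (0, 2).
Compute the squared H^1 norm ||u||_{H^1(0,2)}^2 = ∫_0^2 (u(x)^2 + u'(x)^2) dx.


||u||_{H^1}^2 = 91936/315

The H^1 norm (squared) on an interval (0, L) is
  ||u||_{H^1}^2 = ∫_0^L u(x)^2 dx + ∫_0^L u'(x)^2 dx.
Compute u'(x) = 4*x**3 - 9*x**2 - 2*x - 1.
Then u(x)^2 = x**8 - 6*x**7 + 7*x**6 + 4*x**5 + x**4 + 20*x**3 + 7*x**2 + 6*x + 9 and u'(x)^2 = 16*x**6 - 72*x**5 + 65*x**4 + 28*x**3 + 22*x**2 + 4*x + 1.
Integrate each monomial from 0 to 2 using ∫_0^2 c·x^n dx = c·2^(n+1)/(n+1):
  ∫_0^2 u(x)^2 dx = ∫_0^2 (x^8 - 6*x^7 + 7*x^6 + 4*x^5 + x^4 + 20*x^3 + 7*x^2 + 6*x + 9) dx. Term by term:
    ∫_0^2 x^8 dx = 512/9;  ∫_0^2 -6*x^7 dx = -192;  ∫_0^2 7*x^6 dx = 128;
    ∫_0^2 4*x^5 dx = 128/3;  ∫_0^2 x^4 dx = 32/5;  ∫_0^2 20*x^3 dx = 80;
    ∫_0^2 7*x^2 dx = 56/3;  ∫_0^2 6*x dx = 12;  ∫_0^2 9 dx = 18.
  Sum: 512/9 − 192 + 128 + 128/3 + 32/5 + 80 + 56/3 + 12 + 18 = 7678/45.
  ∫_0^2 u'(x)^2 dx = ∫_0^2 (16*x^6 - 72*x^5 + 65*x^4 + 28*x^3 + 22*x^2 + 4*x + 1) dx. Term by term:
    ∫_0^2 16*x^6 dx = 2048/7;  ∫_0^2 -72*x^5 dx = -768;  ∫_0^2 65*x^4 dx = 416;
    ∫_0^2 28*x^3 dx = 112;  ∫_0^2 22*x^2 dx = 176/3;  ∫_0^2 4*x dx = 8;
    ∫_0^2 1 dx = 2.
  Sum: 2048/7 − 768 + 416 + 112 + 176/3 + 8 + 2 = 2546/21.
Adding: ||u||_{H^1}^2 = 7678/45 + 2546/21 = 91936/315.


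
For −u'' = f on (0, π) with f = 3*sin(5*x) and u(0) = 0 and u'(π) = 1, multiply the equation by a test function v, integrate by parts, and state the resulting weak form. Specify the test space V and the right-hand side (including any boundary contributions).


V = {v ∈ H^1(0, π) : v(0) = 0} (test functions vanish at x = 0 where u is specified); weak form: ∫_0^π u'v' dx = ∫_0^π (3*sin(5*x)) v dx + v(π) for all v ∈ V.

Multiply both sides by a test function v and integrate from 0 to π:
  ∫_0^π −u''(x) v(x) dx = ∫_0^π f(x) v(x) dx.
Integrate the LHS by parts once:
  ∫_0^π −u'' v dx = −[u'(x) v(x)]_0^π + ∫_0^π u'(x) v'(x) dx.
Thus ∫_0^π u'(x) v'(x) dx = ∫_0^π f(x) v(x) dx + [u'(x) v(x)]_0^π.
Choose V so that boundary terms are either known or forced to vanish.
Mixed BC: u(0) = 0 (Dirichlet) and u'(π) = 1 (Neumann). Define V = {v ∈ H^1(0, π) : v(0) = 0}. Then [u' v]_0^π = u'(π)·v(π) − u'(0)·0 = v(π).
Weak formulation: find u (satisfying any essential BC) such that ∫_0^π u'(x) v'(x) dx = ∫_0^π f v dx + v(π) for all v ∈ V (Dirichlet at 0 absorbed into V; Neumann datum at x = π contributes the boundary term).
Substituting f(x) = 3*sin(5*x), the right-hand side is ∫_0^π (3*sin(5*x)) v dx + v(π).


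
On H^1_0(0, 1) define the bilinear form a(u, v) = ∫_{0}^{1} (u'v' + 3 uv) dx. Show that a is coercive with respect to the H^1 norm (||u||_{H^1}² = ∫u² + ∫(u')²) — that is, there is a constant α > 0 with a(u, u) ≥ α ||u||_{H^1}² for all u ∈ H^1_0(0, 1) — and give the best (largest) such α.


α = 1

Coercivity of a(·,·) on H^1_0(0, 1) means a(u, u) ≥ α ||u||_{H^1}² for every u ∈ H^1_0.
The interval has length L = 1, and Poincaré/coercivity depend only on L. Here a(u, u) = ∫(u')² + (3)·∫u².
Here c = 3 ≥ 1, so a(u,u) = ∫(u')² + c∫u² ≥ ∫(u')² + ∫u² = ||u||_{H^1}², i.e. α = 1 works. No larger α is possible: a(u,u) ≥ α||u||_{H^1}² means (1−α)∫(u')² ≥ (α−c)∫u², and for the modes u_n = sin(nπ(x−x₀)/L) (x₀ the left endpoint) one has ∫u_n²/∫(u_n')² = (L/(nπ))² → 0, so a(u_n,u_n)/||u_n||_{H^1}² → 1. Hence the optimal constant is α = 1.
Therefore α = 1.


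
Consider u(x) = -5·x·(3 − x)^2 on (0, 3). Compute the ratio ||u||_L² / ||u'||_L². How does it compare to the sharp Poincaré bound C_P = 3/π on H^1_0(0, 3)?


||u||_L² / ||u'||_L² = 3*sqrt(14)/14 < C_P = 3/π.

u(x) = -5·x·(3 − x)^2, so u'(x) = 15*(1 - x)*(x - 3).
u(x) = -5·x·(3 − x)^2 vanishes at x = 0 and x = 3, so u ∈ H^1_0(0, 3). Differentiate via the product rule and integrate the resulting polynomials term by term.
  ∫_0^3 u² dx = ∫_0^3 (25*x^6 - 300*x^5 + 1350*x^4 - 2700*x^3 + 2025*x^2) dx. Term by term:
    ∫_0^3 25*x^6 dx = 54675/7;  ∫_0^3 -300*x^5 dx = -36450;  ∫_0^3 1350*x^4 dx = 65610;
    ∫_0^3 -2700*x^3 dx = -54675;  ∫_0^3 2025*x^2 dx = 18225.
  Sum: 54675/7 − 36450 + 65610 − 54675 + 18225 = 3645/7.
  ∫_0^3 (u')² dx = ∫_0^3 (225*x^4 - 1800*x^3 + 4950*x^2 - 5400*x + 2025) dx. Term by term:
    ∫_0^3 225*x^4 dx = 10935;  ∫_0^3 -1800*x^3 dx = -36450;  ∫_0^3 4950*x^2 dx = 44550;
    ∫_0^3 -5400*x dx = -24300;  ∫_0^3 2025 dx = 6075.
  Sum: 10935 − 36450 + 44550 − 24300 + 6075 = 810.
∫_0^3 u² dx = 3645/7, so ||u||_L² = 27*sqrt(35)/7.
∫_0^3 (u')² dx = 810, so ||u'||_L² = 9*sqrt(10).
Ratio ||u||_L² / ||u'||_L² = 3*sqrt(14)/14.
Sharp Poincaré constant on H^1_0(0, 3) is C_P = L/π = 3/π, achieved by sin(π/3·x).
A polynomial bump cannot attain the sharp Poincaré constant (only the first sine eigenfunction does), so the ratio is strictly less than C_P, consistent with ||u||_L² ≤ C_P ||u'||_L².


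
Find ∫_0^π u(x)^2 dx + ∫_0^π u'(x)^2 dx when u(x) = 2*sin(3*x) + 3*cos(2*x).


||u||_{H^1(0,π)}^2 = 72 + 85*π/2

u'(x) = -6*sin(2*x) + 6*cos(3*x).
Expand u² and (u')² and integrate term by term on (0, π), using: for integers n ≥ 1, ∫_0^π sin²(nx) dx = ∫_0^π cos²(nx) dx = π/2; for n ≠ n', ∫_0^π sin(nx)sin(n'x) dx = ∫_0^π cos(nx)cos(n'x) dx = 0; and by product-to-sum, ∫_0^π sin(nx)cos(n'x) dx = ½∫_0^π [sin((n+n')x) + sin((n−n')x)] dx, which is 0 when n+n' is even and 2n/(n²−n'²) when n+n' is odd (it need not vanish on (0, π)).
  u² squared terms: (2)²·∫sin(3x)² dx = 4·π/2 = 2*π;  (3)²·∫cos(2x)² dx = 9·π/2 = 9*π/2.
  u² cross terms: 2·(2)·(3)·∫sin(3x)·cos(2x) dx = 12·(6/5) = 72/5.
  So ∫_0^π u² dx = 2*π + 9*π/2 + 72/5 = 72/5 + 13*π/2.
  (u')² squared terms: (-6)²·∫sin(2x)² dx = 36·π/2 = 18*π;  (6)²·∫cos(3x)² dx = 36·π/2 = 18*π.
  (u')² cross terms: 2·(-6)·(6)·∫sin(2x)·cos(3x) dx = -72·(-4/5) = 288/5.
  So ∫_0^π (u')² dx = 18*π + 18*π + 288/5 = 288/5 + 36*π.
||u||_{H^1}^2 = (72/5 + 13*π/2) + (288/5 + 36*π) = 72 + 85*π/2.


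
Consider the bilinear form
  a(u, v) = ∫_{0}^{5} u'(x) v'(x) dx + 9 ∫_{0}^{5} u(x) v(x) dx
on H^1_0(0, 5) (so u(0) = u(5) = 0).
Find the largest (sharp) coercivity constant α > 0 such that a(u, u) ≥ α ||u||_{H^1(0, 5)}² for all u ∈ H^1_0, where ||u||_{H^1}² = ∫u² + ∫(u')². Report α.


α = 1

Coercivity of a(·,·) on H^1_0(0, 5) means a(u, u) ≥ α ||u||_{H^1}² for every u ∈ H^1_0.
The interval has length L = 5, and Poincaré/coercivity depend only on L. Here a(u, u) = ∫(u')² + (9)·∫u².
Here c = 9 ≥ 1, so a(u,u) = ∫(u')² + c∫u² ≥ ∫(u')² + ∫u² = ||u||_{H^1}², i.e. α = 1 works. No larger α is possible: a(u,u) ≥ α||u||_{H^1}² means (1−α)∫(u')² ≥ (α−c)∫u², and for the modes u_n = sin(nπ(x−x₀)/L) (x₀ the left endpoint) one has ∫u_n²/∫(u_n')² = (L/(nπ))² → 0, so a(u_n,u_n)/||u_n||_{H^1}² → 1. Hence the optimal constant is α = 1.
Therefore α = 1.


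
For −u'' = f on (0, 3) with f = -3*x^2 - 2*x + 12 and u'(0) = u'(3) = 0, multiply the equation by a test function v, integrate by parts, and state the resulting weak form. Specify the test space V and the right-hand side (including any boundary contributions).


V = H^1(0, 3) (no boundary constraint on v; u is determined up to an additive constant); weak form: ∫_0^3 u'v' dx = ∫_0^3 (-3*x^2 - 2*x + 12) v dx for all v ∈ V.

Multiply both sides by a test function v and integrate from 0 to 3:
  ∫_0^3 −u''(x) v(x) dx = ∫_0^3 f(x) v(x) dx.
Integrate the LHS by parts once:
  ∫_0^3 −u'' v dx = −[u'(x) v(x)]_0^3 + ∫_0^3 u'(x) v'(x) dx.
Thus ∫_0^3 u'(x) v'(x) dx = ∫_0^3 f(x) v(x) dx + [u'(x) v(x)]_0^3.
Choose V so that boundary terms are either known or forced to vanish.
u has homogeneous Neumann: u'(0) = u'(3) = 0. So [u' v]_0^3 = 0·v(3) − 0·v(0) = 0 for any v; take V = H^1(0, 3).
Weak formulation: find u (satisfying any essential BC) such that ∫_0^3 u'(x) v'(x) dx = ∫_0^3 f v dx for all v ∈ V (homogeneous Neumann, so boundary terms vanish).
Substituting f(x) = -3*x^2 - 2*x + 12, the right-hand side is ∫_0^3 (-3*x^2 - 2*x + 12) v dx.
Compatibility check (pure Neumann): taking v ≡ 1 ∈ V gives 0 = ∫_0^3 f dx + (0) − (0), i.e. ∫_0^3 f dx must equal u'(0) − u'(3) = 0. Indeed ∫_0^3 (-3*x^2 - 2*x + 12) dx = 0, so the data are compatible. The solution is then unique only up to an additive constant (fix it e.g. by requiring ∫_0^3 u dx = 0).


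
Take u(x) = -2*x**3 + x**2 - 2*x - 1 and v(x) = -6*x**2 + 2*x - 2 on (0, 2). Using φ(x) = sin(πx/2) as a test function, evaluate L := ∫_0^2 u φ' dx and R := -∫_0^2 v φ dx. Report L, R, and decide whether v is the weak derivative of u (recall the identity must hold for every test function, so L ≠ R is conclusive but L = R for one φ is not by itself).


LHS = -192/π^3 + 48/π, RHS = -192/π^3 + 48/π. Yes, v = u' weakly.

u(x) = -2*x**3 + x**2 - 2*x - 1, classical derivative u'(x) = -6*x**2 + 2*x - 2.
φ(x) = sin(πx/2), so φ'(x) = π*cos(π*x/2)/2.
Note φ(0) = φ(2) = 0, so the boundary term u·φ vanishes.
LHS = ∫_0^2 u(x) φ'(x) dx = ∫_0^2 (-π*x^3*cos(π*x/2) + π*x^2*cos(π*x/2)/2 - π*x*cos(π*x/2) - π*cos(π*x/2)/2) dx. Term by term:
  ∫_0^2 -π*cos(π*x/2)/2 dx = 0;  ∫_0^2 π*x^2*cos(π*x/2)/2 dx = -8/π;  ∫_0^2 -π*x*cos(π*x/2) dx = 8/π;
  ∫_0^2 -π*x^3*cos(π*x/2) dx = -192/π^3 + 48/π.
Sum: 0 − 8/π + 8/π + -192/π^3 + 48/π = -192/π^3 + 48/π.
So LHS = -192/π^3 + 48/π.
∫_0^2 v(x) φ(x) dx = ∫_0^2 (-6*x^2*sin(π*x/2) + 2*x*sin(π*x/2) - 2*sin(π*x/2)) dx. Term by term:
  ∫_0^2 -2*sin(π*x/2) dx = -8/π;  ∫_0^2 -6*x^2*sin(π*x/2) dx = -48/π + 192/π^3;  ∫_0^2 2*x*sin(π*x/2) dx = 8/π.
Sum: -8/π + -48/π + 192/π^3 + 8/π = -48/π + 192/π^3.
So RHS = -∫_0^2 v(x) φ(x) dx = -192/π^3 + 48/π.
LHS = RHS, so the identity holds for this test φ.
Moreover u is smooth here and v(x) = u'(x) = -6*x**2 + 2*x - 2 pointwise, so the identity holds for every test function. Hence v is the weak derivative of u.


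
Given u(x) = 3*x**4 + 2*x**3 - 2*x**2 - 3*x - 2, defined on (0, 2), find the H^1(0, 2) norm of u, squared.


||u||_{H^1}^2 = 78866/21

The H^1 norm (squared) on an interval (0, L) is
  ||u||_{H^1}^2 = ∫_0^L u(x)^2 dx + ∫_0^L u'(x)^2 dx.
Compute u'(x) = 12*x**3 + 6*x**2 - 4*x - 3.
Then u(x)^2 = 9*x**8 + 12*x**7 - 8*x**6 - 26*x**5 - 20*x**4 + 4*x**3 + 17*x**2 + 12*x + 4 and u'(x)^2 = 144*x**6 + 144*x**5 - 60*x**4 - 120*x**3 - 20*x**2 + 24*x + 9.
Integrate each monomial from 0 to 2 using ∫_0^2 c·x^n dx = c·2^(n+1)/(n+1):
  ∫_0^2 u(x)^2 dx = ∫_0^2 (9*x^8 + 12*x^7 - 8*x^6 - 26*x^5 - 20*x^4 + 4*x^3 + 17*x^2 + 12*x + 4) dx. Term by term:
    ∫_0^2 9*x^8 dx = 512;  ∫_0^2 12*x^7 dx = 384;  ∫_0^2 -8*x^6 dx = -1024/7;
    ∫_0^2 -26*x^5 dx = -832/3;  ∫_0^2 -20*x^4 dx = -128;  ∫_0^2 4*x^3 dx = 16;
    ∫_0^2 17*x^2 dx = 136/3;  ∫_0^2 12*x dx = 24;  ∫_0^2 4 dx = 8.
  Sum: 512 + 384 − 1024/7 − 832/3 − 128 + 16 + 136/3 + 24 + 8 = 3064/7.
  ∫_0^2 u'(x)^2 dx = ∫_0^2 (144*x^6 + 144*x^5 - 60*x^4 - 120*x^3 - 20*x^2 + 24*x + 9) dx. Term by term:
    ∫_0^2 144*x^6 dx = 18432/7;  ∫_0^2 144*x^5 dx = 1536;  ∫_0^2 -60*x^4 dx = -384;
    ∫_0^2 -120*x^3 dx = -480;  ∫_0^2 -20*x^2 dx = -160/3;  ∫_0^2 24*x dx = 48;
    ∫_0^2 9 dx = 18.
  Sum: 18432/7 + 1536 − 384 − 480 − 160/3 + 48 + 18 = 69674/21.
Adding: ||u||_{H^1}^2 = 3064/7 + 69674/21 = 78866/21.


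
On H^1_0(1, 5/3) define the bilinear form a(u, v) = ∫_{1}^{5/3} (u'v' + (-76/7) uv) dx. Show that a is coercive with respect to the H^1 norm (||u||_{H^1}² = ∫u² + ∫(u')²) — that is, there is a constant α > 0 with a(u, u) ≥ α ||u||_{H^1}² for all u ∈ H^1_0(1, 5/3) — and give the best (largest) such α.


α = (-304 + 63*π^2)/(7*(4 + 9*π^2))

Coercivity of a(·,·) on H^1_0(1, 5/3) means a(u, u) ≥ α ||u||_{H^1}² for every u ∈ H^1_0.
The interval has length L = 2/3, and Poincaré/coercivity depend only on L. Here a(u, u) = ∫(u')² + (-76/7)·∫u².
Here c = -76/7 < 0 with |c| < (π/L)² = 9*π^2/4, so coercivity still holds. The condition a(u,u) ≥ α||u||_{H^1}² reads (1−α)∫(u')² ≥ (α−c)∫u². Any admissible α is ≤ 1 (rapidly oscillating u have ∫u²/∫(u')² → 0), and α = 1 would force 0 ≥ (1−c)∫u², impossible since c < 1; so 1−α > 0. By the sharp Poincaré inequality on H^1_0 of an interval of length L, ∫(u')² ≥ (π/L)²∫u² with equality for the first sine mode sin(π(x−x₀)/L) (x₀ the left endpoint), so the inequality holds for all u iff (1−α)(π/L)² ≥ α − c, i.e. α ≤ ((π/L)² + c)/((π/L)² + 1) = (1 + c(L/π)²)/(1 + (L/π)²). (Direct route, valid since c ≤ 0: Poincaré gives c∫u² ≥ c(L/π)²∫(u')², so a(u,u) ≥ (1 + c(L/π)²)∫(u')², while ||u||_{H^1}² ≤ (1 + (L/π)²)∫(u')²; dividing yields the same α.) With (π/L)² = 9*π^2/4 and c = -76/7, the largest admissible constant is α = ((π/L)² + c)/((π/L)² + 1).
Simplifying, α = (-304 + 63*π^2)/(7*(4 + 9*π^2)).


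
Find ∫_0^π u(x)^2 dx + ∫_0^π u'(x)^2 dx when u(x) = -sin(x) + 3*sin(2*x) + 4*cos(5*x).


||u||_{H^1(0,π)}^2 = -832/7 + 463*π/2

u'(x) = -20*sin(5*x) - cos(x) + 6*cos(2*x).
Expand u² and (u')² and integrate term by term on (0, π), using: for integers n ≥ 1, ∫_0^π sin²(nx) dx = ∫_0^π cos²(nx) dx = π/2; for n ≠ n', ∫_0^π sin(nx)sin(n'x) dx = ∫_0^π cos(nx)cos(n'x) dx = 0; and by product-to-sum, ∫_0^π sin(nx)cos(n'x) dx = ½∫_0^π [sin((n+n')x) + sin((n−n')x)] dx, which is 0 when n+n' is even and 2n/(n²−n'²) when n+n' is odd (it need not vanish on (0, π)).
  u² squared terms: (-1)²·∫sin(x)² dx = 1·π/2 = π/2;  (3)²·∫sin(2x)² dx = 9·π/2 = 9*π/2;  (4)²·∫cos(5x)² dx = 16·π/2 = 8*π.
  u² cross terms: 2·(-1)·(3)·∫sin(x)·sin(2x) dx = -6·(0) = 0;  2·(-1)·(4)·∫sin(x)·cos(5x) dx = -8·(0) = 0;  2·(3)·(4)·∫sin(2x)·cos(5x) dx = 24·(-4/21) = -32/7.
  So ∫_0^π u² dx = π/2 + 9*π/2 + 8*π + 0 + 0 − 32/7 = -32/7 + 13*π.
  (u')² squared terms: (-1)²·∫cos(x)² dx = 1·π/2 = π/2;  (-20)²·∫sin(5x)² dx = 400·π/2 = 200*π;  (6)²·∫cos(2x)² dx = 36·π/2 = 18*π.
  (u')² cross terms: 2·(-1)·(-20)·∫cos(x)·sin(5x) dx = 40·(0) = 0;  2·(-1)·(6)·∫cos(x)·cos(2x) dx = -12·(0) = 0;  2·(-20)·(6)·∫sin(5x)·cos(2x) dx = -240·(10/21) = -800/7.
  So ∫_0^π (u')² dx = π/2 + 200*π + 18*π + 0 + 0 − 800/7 = -800/7 + 437*π/2.
||u||_{H^1}^2 = (-32/7 + 13*π) + (-800/7 + 437*π/2) = -832/7 + 463*π/2.


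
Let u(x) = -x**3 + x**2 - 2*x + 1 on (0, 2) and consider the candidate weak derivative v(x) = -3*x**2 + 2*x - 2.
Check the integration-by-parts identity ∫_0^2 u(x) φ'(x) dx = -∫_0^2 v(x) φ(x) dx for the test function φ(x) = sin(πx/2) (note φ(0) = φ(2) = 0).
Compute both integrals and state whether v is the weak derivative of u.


LHS = -96/π^3 + 24/π, RHS = -96/π^3 + 24/π. Yes, v = u' weakly.

u(x) = -x**3 + x**2 - 2*x + 1, classical derivative u'(x) = -3*x**2 + 2*x - 2.
φ(x) = sin(πx/2), so φ'(x) = π*cos(π*x/2)/2.
Note φ(0) = φ(2) = 0, so the boundary term u·φ vanishes.
LHS = ∫_0^2 u(x) φ'(x) dx = ∫_0^2 (-π*x^3*cos(π*x/2)/2 + π*x^2*cos(π*x/2)/2 - π*x*cos(π*x/2) + π*cos(π*x/2)/2) dx. Term by term:
  ∫_0^2 π*cos(π*x/2)/2 dx = 0;  ∫_0^2 π*x^2*cos(π*x/2)/2 dx = -8/π;  ∫_0^2 -π*x*cos(π*x/2) dx = 8/π;
  ∫_0^2 -π*x^3*cos(π*x/2)/2 dx = -96/π^3 + 24/π.
Sum: 0 − 8/π + 8/π + -96/π^3 + 24/π = -96/π^3 + 24/π.
So LHS = -96/π^3 + 24/π.
∫_0^2 v(x) φ(x) dx = ∫_0^2 (-3*x^2*sin(π*x/2) + 2*x*sin(π*x/2) - 2*sin(π*x/2)) dx. Term by term:
  ∫_0^2 -2*sin(π*x/2) dx = -8/π;  ∫_0^2 -3*x^2*sin(π*x/2) dx = -24/π + 96/π^3;  ∫_0^2 2*x*sin(π*x/2) dx = 8/π.
Sum: -8/π + -24/π + 96/π^3 + 8/π = -24/π + 96/π^3.
So RHS = -∫_0^2 v(x) φ(x) dx = -96/π^3 + 24/π.
LHS = RHS, so the identity holds for this test φ.
Moreover u is smooth here and v(x) = u'(x) = -3*x**2 + 2*x - 2 pointwise, so the identity holds for every test function. Hence v is the weak derivative of u.


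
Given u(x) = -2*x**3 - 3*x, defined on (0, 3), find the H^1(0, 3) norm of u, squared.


||u||_{H^1}^2 = 140508/35

The H^1 norm (squared) on an interval (0, L) is
  ||u||_{H^1}^2 = ∫_0^L u(x)^2 dx + ∫_0^L u'(x)^2 dx.
Compute u'(x) = -6*x**2 - 3.
Then u(x)^2 = 4*x**6 + 12*x**4 + 9*x**2 and u'(x)^2 = 36*x**4 + 36*x**2 + 9.
Integrate each monomial from 0 to 3 using ∫_0^3 c·x^n dx = c·3^(n+1)/(n+1):
  ∫_0^3 u(x)^2 dx = ∫_0^3 (4*x^6 + 12*x^4 + 9*x^2) dx. Term by term:
    ∫_0^3 4*x^6 dx = 8748/7;  ∫_0^3 12*x^4 dx = 2916/5;  ∫_0^3 9*x^2 dx = 81.
  Sum: 8748/7 + 2916/5 + 81 = 66987/35.
  ∫_0^3 u'(x)^2 dx = ∫_0^3 (36*x^4 + 36*x^2 + 9) dx. Term by term:
    ∫_0^3 36*x^4 dx = 8748/5;  ∫_0^3 36*x^2 dx = 324;  ∫_0^3 9 dx = 27.
  Sum: 8748/5 + 324 + 27 = 10503/5.
Adding: ||u||_{H^1}^2 = 66987/35 + 10503/5 = 140508/35.


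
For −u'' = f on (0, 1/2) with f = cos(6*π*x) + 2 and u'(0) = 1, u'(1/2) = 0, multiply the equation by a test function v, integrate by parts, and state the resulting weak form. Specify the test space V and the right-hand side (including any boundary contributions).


V = H^1(0, 1/2) (v unrestricted at boundary; u is determined up to an additive constant); weak form: ∫_0^1/2 u'v' dx = ∫_0^1/2 (cos(6*π*x) + 2) v dx − v(0) for all v ∈ V.

Multiply both sides by a test function v and integrate from 0 to 1/2:
  ∫_0^1/2 −u''(x) v(x) dx = ∫_0^1/2 f(x) v(x) dx.
Integrate the LHS by parts once:
  ∫_0^1/2 −u'' v dx = −[u'(x) v(x)]_0^1/2 + ∫_0^1/2 u'(x) v'(x) dx.
Thus ∫_0^1/2 u'(x) v'(x) dx = ∫_0^1/2 f(x) v(x) dx + [u'(x) v(x)]_0^1/2.
Choose V so that boundary terms are either known or forced to vanish.
u has inhomogeneous Neumann u'(0) = 1, u'(1/2) = 0. [u' v]_0^1/2 = (0)·v(1/2) − (1)·v(0) = − v(0). Take V = H^1(0, 1/2); boundary term becomes part of RHS.
Weak formulation: find u (satisfying any essential BC) such that ∫_0^1/2 u'(x) v'(x) dx = ∫_0^1/2 f v dx − v(0) for all v ∈ V (Neumann data are natural BCs: they enter the RHS as boundary terms).
Substituting f(x) = cos(6*π*x) + 2, the right-hand side is ∫_0^1/2 (cos(6*π*x) + 2) v dx − v(0).
Compatibility check (pure Neumann): taking v ≡ 1 ∈ V gives 0 = ∫_0^1/2 f dx + (0) − (1), i.e. ∫_0^1/2 f dx must equal u'(0) − u'(1/2) = 1. Indeed ∫_0^1/2 (cos(6*π*x) + 2) dx = 1, so the data are compatible. The solution is then unique only up to an additive constant (fix it e.g. by requiring ∫_0^1/2 u dx = 0).


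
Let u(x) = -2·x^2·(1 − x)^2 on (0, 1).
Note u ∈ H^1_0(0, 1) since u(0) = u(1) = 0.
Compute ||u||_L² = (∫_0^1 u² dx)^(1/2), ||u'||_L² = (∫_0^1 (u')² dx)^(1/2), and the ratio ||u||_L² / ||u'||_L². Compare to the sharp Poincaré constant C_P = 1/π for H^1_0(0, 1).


||u||_L² / ||u'||_L² = sqrt(3)/6 < C_P = 1/π.

u(x) = -2·x^2·(1 − x)^2, so u'(x) = 4*x*(x*(1 - x) - (x - 1)^2).
u(x) = -2·x^2·(1 − x)^2 vanishes at x = 0 and x = 1, so u ∈ H^1_0(0, 1). Differentiate via the product rule and integrate the resulting polynomials term by term.
  ∫_0^1 u² dx = ∫_0^1 (4*x^8 - 16*x^7 + 24*x^6 - 16*x^5 + 4*x^4) dx. Term by term:
    ∫_0^1 4*x^8 dx = 4/9;  ∫_0^1 -16*x^7 dx = -2;  ∫_0^1 24*x^6 dx = 24/7;
    ∫_0^1 -16*x^5 dx = -8/3;  ∫_0^1 4*x^4 dx = 4/5.
  Sum: 4/9 − 2 + 24/7 − 8/3 + 4/5 = 2/315.
  ∫_0^1 (u')² dx = ∫_0^1 (64*x^6 - 192*x^5 + 208*x^4 - 96*x^3 + 16*x^2) dx. Term by term:
    ∫_0^1 64*x^6 dx = 64/7;  ∫_0^1 -192*x^5 dx = -32;  ∫_0^1 208*x^4 dx = 208/5;
    ∫_0^1 -96*x^3 dx = -24;  ∫_0^1 16*x^2 dx = 16/3.
  Sum: 64/7 − 32 + 208/5 − 24 + 16/3 = 8/105.
∫_0^1 u² dx = 2/315, so ||u||_L² = sqrt(70)/105.
∫_0^1 (u')² dx = 8/105, so ||u'||_L² = 2*sqrt(210)/105.
Ratio ||u||_L² / ||u'||_L² = sqrt(3)/6.
Sharp Poincaré constant on H^1_0(0, 1) is C_P = L/π = 1/π, achieved by sin(π·x).
A polynomial bump cannot attain the sharp Poincaré constant (only the first sine eigenfunction does), so the ratio is strictly less than C_P, consistent with ||u||_L² ≤ C_P ||u'||_L².


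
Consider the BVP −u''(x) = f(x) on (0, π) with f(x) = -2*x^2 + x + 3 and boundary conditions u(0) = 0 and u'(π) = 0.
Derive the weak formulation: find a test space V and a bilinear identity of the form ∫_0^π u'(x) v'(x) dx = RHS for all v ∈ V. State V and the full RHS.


V = {v ∈ H^1(0, π) : v(0) = 0} (test functions vanish at x = 0 where u is specified); weak form: ∫_0^π u'v' dx = ∫_0^π (-2*x^2 + x + 3) v dx for all v ∈ V.

Multiply both sides by a test function v and integrate from 0 to π:
  ∫_0^π −u''(x) v(x) dx = ∫_0^π f(x) v(x) dx.
Integrate the LHS by parts once:
  ∫_0^π −u'' v dx = −[u'(x) v(x)]_0^π + ∫_0^π u'(x) v'(x) dx.
Thus ∫_0^π u'(x) v'(x) dx = ∫_0^π f(x) v(x) dx + [u'(x) v(x)]_0^π.
Choose V so that boundary terms are either known or forced to vanish.
Mixed BC: u(0) = 0 (Dirichlet) and u'(π) = 0 (Neumann). Define V = {v ∈ H^1(0, π) : v(0) = 0}. Then [u' v]_0^π = u'(π)·v(π) − u'(0)·0 = 0.
Weak formulation: find u (satisfying any essential BC) such that ∫_0^π u'(x) v'(x) dx = ∫_0^π f v dx for all v ∈ V (Dirichlet at 0 absorbed into V; the Neumann datum at x = π is zero, so no boundary term remains).
Substituting f(x) = -2*x^2 + x + 3, the right-hand side is ∫_0^π (-2*x^2 + x + 3) v dx.


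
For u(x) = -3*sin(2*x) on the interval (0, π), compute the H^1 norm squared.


||u||_{H^1(0,π)}^2 = 45*π/2

u'(x) = -6*cos(2*x).
Expand u² and (u')² and integrate term by term on (0, π), using: for integers n ≥ 1, ∫_0^π sin²(nx) dx = ∫_0^π cos²(nx) dx = π/2; for n ≠ n', ∫_0^π sin(nx)sin(n'x) dx = ∫_0^π cos(nx)cos(n'x) dx = 0; and by product-to-sum, ∫_0^π sin(nx)cos(n'x) dx = ½∫_0^π [sin((n+n')x) + sin((n−n')x)] dx, which is 0 when n+n' is even and 2n/(n²−n'²) when n+n' is odd (it need not vanish on (0, π)).
  u² squared terms: (-3)²·∫sin(2x)² dx = 9·π/2 = 9*π/2.
  So ∫_0^π u² dx = 9*π/2.
  (u')² squared terms: (-6)²·∫cos(2x)² dx = 36·π/2 = 18*π.
  So ∫_0^π (u')² dx = 18*π.
||u||_{H^1}^2 = (9*π/2) + (18*π) = 45*π/2.


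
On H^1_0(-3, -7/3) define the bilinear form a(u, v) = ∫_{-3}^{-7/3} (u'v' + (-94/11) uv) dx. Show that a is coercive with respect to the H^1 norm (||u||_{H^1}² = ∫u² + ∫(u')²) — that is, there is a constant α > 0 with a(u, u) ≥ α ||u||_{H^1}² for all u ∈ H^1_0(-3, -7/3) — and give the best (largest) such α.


α = (-376 + 99*π^2)/(11*(4 + 9*π^2))

Coercivity of a(·,·) on H^1_0(-3, -7/3) means a(u, u) ≥ α ||u||_{H^1}² for every u ∈ H^1_0.
The interval has length L = 2/3, and Poincaré/coercivity depend only on L. Here a(u, u) = ∫(u')² + (-94/11)·∫u².
Here c = -94/11 < 0 with |c| < (π/L)² = 9*π^2/4, so coercivity still holds. The condition a(u,u) ≥ α||u||_{H^1}² reads (1−α)∫(u')² ≥ (α−c)∫u². Any admissible α is ≤ 1 (rapidly oscillating u have ∫u²/∫(u')² → 0), and α = 1 would force 0 ≥ (1−c)∫u², impossible since c < 1; so 1−α > 0. By the sharp Poincaré inequality on H^1_0 of an interval of length L, ∫(u')² ≥ (π/L)²∫u² with equality for the first sine mode sin(π(x−x₀)/L) (x₀ the left endpoint), so the inequality holds for all u iff (1−α)(π/L)² ≥ α − c, i.e. α ≤ ((π/L)² + c)/((π/L)² + 1) = (1 + c(L/π)²)/(1 + (L/π)²). (Direct route, valid since c ≤ 0: Poincaré gives c∫u² ≥ c(L/π)²∫(u')², so a(u,u) ≥ (1 + c(L/π)²)∫(u')², while ||u||_{H^1}² ≤ (1 + (L/π)²)∫(u')²; dividing yields the same α.) With (π/L)² = 9*π^2/4 and c = -94/11, the largest admissible constant is α = ((π/L)² + c)/((π/L)² + 1).
Simplifying, α = (-376 + 99*π^2)/(11*(4 + 9*π^2)).


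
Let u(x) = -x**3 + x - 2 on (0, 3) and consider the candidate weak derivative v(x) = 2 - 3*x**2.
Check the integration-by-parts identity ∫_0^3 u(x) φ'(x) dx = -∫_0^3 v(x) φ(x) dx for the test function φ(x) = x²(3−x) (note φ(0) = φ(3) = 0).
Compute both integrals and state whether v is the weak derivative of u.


LHS = 1323/20, RHS = 297/5. No, v is not the weak derivative of u.

u(x) = -x**3 + x - 2, classical derivative u'(x) = 1 - 3*x**2.
φ(x) = x²(3−x), so φ'(x) = 3*x*(2 - x).
Note φ(0) = φ(3) = 0, so the boundary term u·φ vanishes.
LHS = ∫_0^3 u(x) φ'(x) dx = ∫_0^3 (3*x^5 - 6*x^4 - 3*x^3 + 12*x^2 - 12*x) dx. Term by term:
  ∫_0^3 3*x^5 dx = 729/2;  ∫_0^3 -6*x^4 dx = -1458/5;  ∫_0^3 -3*x^3 dx = -243/4;
  ∫_0^3 12*x^2 dx = 108;  ∫_0^3 -12*x dx = -54.
Sum: 729/2 − 1458/5 − 243/4 + 108 − 54 = 1323/20.
So LHS = 1323/20.
∫_0^3 v(x) φ(x) dx = ∫_0^3 (3*x^5 - 9*x^4 - 2*x^3 + 6*x^2) dx. Term by term:
  ∫_0^3 3*x^5 dx = 729/2;  ∫_0^3 -9*x^4 dx = -2187/5;  ∫_0^3 -2*x^3 dx = -81/2;
  ∫_0^3 6*x^2 dx = 54.
Sum: 729/2 − 2187/5 − 81/2 + 54 = -297/5.
So RHS = -∫_0^3 v(x) φ(x) dx = 297/5.
LHS − RHS = 27/4 ≠ 0, so the identity fails.
(For a valid weak derivative the identity must hold for EVERY test function, in particular this one. The failure shows v is NOT the weak derivative of u.)
Correct weak derivative would be u'(x) = 1 - 3*x**2.


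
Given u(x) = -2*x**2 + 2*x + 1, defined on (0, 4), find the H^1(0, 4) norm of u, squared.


||u||_{H^1}^2 = 8588/15

The H^1 norm (squared) on an interval (0, L) is
  ||u||_{H^1}^2 = ∫_0^L u(x)^2 dx + ∫_0^L u'(x)^2 dx.
Compute u'(x) = 2 - 4*x.
Then u(x)^2 = 4*x**4 - 8*x**3 + 4*x + 1 and u'(x)^2 = 16*x**2 - 16*x + 4.
Integrate each monomial from 0 to 4 using ∫_0^4 c·x^n dx = c·4^(n+1)/(n+1):
  ∫_0^4 u(x)^2 dx = ∫_0^4 (4*x^4 - 8*x^3 + 4*x + 1) dx. Term by term:
    ∫_0^4 4*x^4 dx = 4096/5;  ∫_0^4 -8*x^3 dx = -512;  ∫_0^4 4*x dx = 32;
    ∫_0^4 1 dx = 4.
  Sum: 4096/5 − 512 + 32 + 4 = 1716/5.
  ∫_0^4 u'(x)^2 dx = ∫_0^4 (16*x^2 - 16*x + 4) dx. Term by term:
    ∫_0^4 16*x^2 dx = 1024/3;  ∫_0^4 -16*x dx = -128;  ∫_0^4 4 dx = 16.
  Sum: 1024/3 − 128 + 16 = 688/3.
Adding: ||u||_{H^1}^2 = 1716/5 + 688/3 = 8588/15.


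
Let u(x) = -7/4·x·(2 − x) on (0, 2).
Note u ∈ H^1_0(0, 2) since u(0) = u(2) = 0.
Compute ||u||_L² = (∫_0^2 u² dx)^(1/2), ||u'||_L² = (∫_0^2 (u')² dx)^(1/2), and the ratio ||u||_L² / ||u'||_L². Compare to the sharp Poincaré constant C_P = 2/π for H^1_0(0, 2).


||u||_L² / ||u'||_L² = sqrt(10)/5 < C_P = 2/π.

u(x) = -7/4·x·(2 − x), so u'(x) = 7*x/2 - 7/2.
u(x) = -7/4·x·(2 − x) vanishes at x = 0 and x = 2, so u ∈ H^1_0(0, 2). Differentiate via the product rule and integrate the resulting polynomials term by term.
  ∫_0^2 u² dx = ∫_0^2 (49*x^4/16 - 49*x^3/4 + 49*x^2/4) dx. Term by term:
    ∫_0^2 49*x^4/16 dx = 98/5;  ∫_0^2 -49*x^3/4 dx = -49;  ∫_0^2 49*x^2/4 dx = 98/3.
  Sum: 98/5 − 49 + 98/3 = 49/15.
  ∫_0^2 (u')² dx = ∫_0^2 (49*x^2/4 - 49*x/2 + 49/4) dx. Term by term:
    ∫_0^2 49*x^2/4 dx = 98/3;  ∫_0^2 -49*x/2 dx = -49;  ∫_0^2 49/4 dx = 49/2.
  Sum: 98/3 − 49 + 49/2 = 49/6.
∫_0^2 u² dx = 49/15, so ||u||_L² = 7*sqrt(15)/15.
∫_0^2 (u')² dx = 49/6, so ||u'||_L² = 7*sqrt(6)/6.
Ratio ||u||_L² / ||u'||_L² = sqrt(10)/5.
Sharp Poincaré constant on H^1_0(0, 2) is C_P = L/π = 2/π, achieved by sin(π/2·x).
A polynomial bump cannot attain the sharp Poincaré constant (only the first sine eigenfunction does), so the ratio is strictly less than C_P, consistent with ||u||_L² ≤ C_P ||u'||_L².
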